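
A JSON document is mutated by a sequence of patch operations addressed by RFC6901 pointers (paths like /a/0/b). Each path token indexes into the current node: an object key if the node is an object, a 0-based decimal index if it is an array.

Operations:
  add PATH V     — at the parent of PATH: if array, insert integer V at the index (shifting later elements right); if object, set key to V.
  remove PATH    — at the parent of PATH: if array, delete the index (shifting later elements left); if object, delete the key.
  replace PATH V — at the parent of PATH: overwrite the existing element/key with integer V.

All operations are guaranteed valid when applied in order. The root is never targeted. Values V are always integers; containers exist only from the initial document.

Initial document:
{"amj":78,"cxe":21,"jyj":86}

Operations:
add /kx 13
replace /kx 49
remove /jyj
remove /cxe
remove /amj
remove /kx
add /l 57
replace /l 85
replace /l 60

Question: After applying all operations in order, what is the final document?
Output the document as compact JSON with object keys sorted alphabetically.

Answer: {"l":60}

Derivation:
After op 1 (add /kx 13): {"amj":78,"cxe":21,"jyj":86,"kx":13}
After op 2 (replace /kx 49): {"amj":78,"cxe":21,"jyj":86,"kx":49}
After op 3 (remove /jyj): {"amj":78,"cxe":21,"kx":49}
After op 4 (remove /cxe): {"amj":78,"kx":49}
After op 5 (remove /amj): {"kx":49}
After op 6 (remove /kx): {}
After op 7 (add /l 57): {"l":57}
After op 8 (replace /l 85): {"l":85}
After op 9 (replace /l 60): {"l":60}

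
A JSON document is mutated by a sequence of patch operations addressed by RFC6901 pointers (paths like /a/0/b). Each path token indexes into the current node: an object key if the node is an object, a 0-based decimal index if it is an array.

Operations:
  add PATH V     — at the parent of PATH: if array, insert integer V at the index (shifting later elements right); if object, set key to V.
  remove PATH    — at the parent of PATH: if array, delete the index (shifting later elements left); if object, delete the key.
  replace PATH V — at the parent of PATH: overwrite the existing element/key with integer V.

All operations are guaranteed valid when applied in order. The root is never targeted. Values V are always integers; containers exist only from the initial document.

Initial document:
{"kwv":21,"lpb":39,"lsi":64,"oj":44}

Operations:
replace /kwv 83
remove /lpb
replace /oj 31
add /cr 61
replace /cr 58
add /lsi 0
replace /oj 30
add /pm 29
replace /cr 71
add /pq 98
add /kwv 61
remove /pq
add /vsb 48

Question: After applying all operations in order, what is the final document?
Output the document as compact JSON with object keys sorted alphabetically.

After op 1 (replace /kwv 83): {"kwv":83,"lpb":39,"lsi":64,"oj":44}
After op 2 (remove /lpb): {"kwv":83,"lsi":64,"oj":44}
After op 3 (replace /oj 31): {"kwv":83,"lsi":64,"oj":31}
After op 4 (add /cr 61): {"cr":61,"kwv":83,"lsi":64,"oj":31}
After op 5 (replace /cr 58): {"cr":58,"kwv":83,"lsi":64,"oj":31}
After op 6 (add /lsi 0): {"cr":58,"kwv":83,"lsi":0,"oj":31}
After op 7 (replace /oj 30): {"cr":58,"kwv":83,"lsi":0,"oj":30}
After op 8 (add /pm 29): {"cr":58,"kwv":83,"lsi":0,"oj":30,"pm":29}
After op 9 (replace /cr 71): {"cr":71,"kwv":83,"lsi":0,"oj":30,"pm":29}
After op 10 (add /pq 98): {"cr":71,"kwv":83,"lsi":0,"oj":30,"pm":29,"pq":98}
After op 11 (add /kwv 61): {"cr":71,"kwv":61,"lsi":0,"oj":30,"pm":29,"pq":98}
After op 12 (remove /pq): {"cr":71,"kwv":61,"lsi":0,"oj":30,"pm":29}
After op 13 (add /vsb 48): {"cr":71,"kwv":61,"lsi":0,"oj":30,"pm":29,"vsb":48}

Answer: {"cr":71,"kwv":61,"lsi":0,"oj":30,"pm":29,"vsb":48}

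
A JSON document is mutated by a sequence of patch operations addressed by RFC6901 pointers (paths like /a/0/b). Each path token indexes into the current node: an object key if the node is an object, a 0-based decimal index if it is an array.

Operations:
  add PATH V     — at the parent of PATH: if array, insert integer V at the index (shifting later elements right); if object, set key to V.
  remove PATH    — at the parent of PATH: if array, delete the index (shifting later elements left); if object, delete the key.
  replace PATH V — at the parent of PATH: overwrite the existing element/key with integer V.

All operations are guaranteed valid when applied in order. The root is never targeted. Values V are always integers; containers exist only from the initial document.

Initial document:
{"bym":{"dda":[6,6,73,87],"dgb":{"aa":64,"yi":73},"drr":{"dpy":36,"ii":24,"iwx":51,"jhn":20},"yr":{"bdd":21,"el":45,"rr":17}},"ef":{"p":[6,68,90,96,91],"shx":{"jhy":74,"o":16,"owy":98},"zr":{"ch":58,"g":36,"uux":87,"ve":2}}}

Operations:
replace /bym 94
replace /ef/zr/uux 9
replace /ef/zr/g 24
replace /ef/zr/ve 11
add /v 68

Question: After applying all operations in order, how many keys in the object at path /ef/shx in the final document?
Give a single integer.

After op 1 (replace /bym 94): {"bym":94,"ef":{"p":[6,68,90,96,91],"shx":{"jhy":74,"o":16,"owy":98},"zr":{"ch":58,"g":36,"uux":87,"ve":2}}}
After op 2 (replace /ef/zr/uux 9): {"bym":94,"ef":{"p":[6,68,90,96,91],"shx":{"jhy":74,"o":16,"owy":98},"zr":{"ch":58,"g":36,"uux":9,"ve":2}}}
After op 3 (replace /ef/zr/g 24): {"bym":94,"ef":{"p":[6,68,90,96,91],"shx":{"jhy":74,"o":16,"owy":98},"zr":{"ch":58,"g":24,"uux":9,"ve":2}}}
After op 4 (replace /ef/zr/ve 11): {"bym":94,"ef":{"p":[6,68,90,96,91],"shx":{"jhy":74,"o":16,"owy":98},"zr":{"ch":58,"g":24,"uux":9,"ve":11}}}
After op 5 (add /v 68): {"bym":94,"ef":{"p":[6,68,90,96,91],"shx":{"jhy":74,"o":16,"owy":98},"zr":{"ch":58,"g":24,"uux":9,"ve":11}},"v":68}
Size at path /ef/shx: 3

Answer: 3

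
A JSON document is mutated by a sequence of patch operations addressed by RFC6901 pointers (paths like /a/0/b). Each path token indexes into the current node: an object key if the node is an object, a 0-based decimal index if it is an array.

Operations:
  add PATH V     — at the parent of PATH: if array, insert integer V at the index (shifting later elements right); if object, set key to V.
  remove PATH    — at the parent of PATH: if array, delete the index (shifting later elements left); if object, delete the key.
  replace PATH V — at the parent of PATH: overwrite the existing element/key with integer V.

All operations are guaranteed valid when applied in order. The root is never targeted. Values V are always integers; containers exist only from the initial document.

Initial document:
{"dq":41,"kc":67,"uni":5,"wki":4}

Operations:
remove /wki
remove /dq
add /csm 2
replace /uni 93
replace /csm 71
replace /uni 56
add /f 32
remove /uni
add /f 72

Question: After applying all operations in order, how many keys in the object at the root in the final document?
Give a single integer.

After op 1 (remove /wki): {"dq":41,"kc":67,"uni":5}
After op 2 (remove /dq): {"kc":67,"uni":5}
After op 3 (add /csm 2): {"csm":2,"kc":67,"uni":5}
After op 4 (replace /uni 93): {"csm":2,"kc":67,"uni":93}
After op 5 (replace /csm 71): {"csm":71,"kc":67,"uni":93}
After op 6 (replace /uni 56): {"csm":71,"kc":67,"uni":56}
After op 7 (add /f 32): {"csm":71,"f":32,"kc":67,"uni":56}
After op 8 (remove /uni): {"csm":71,"f":32,"kc":67}
After op 9 (add /f 72): {"csm":71,"f":72,"kc":67}
Size at the root: 3

Answer: 3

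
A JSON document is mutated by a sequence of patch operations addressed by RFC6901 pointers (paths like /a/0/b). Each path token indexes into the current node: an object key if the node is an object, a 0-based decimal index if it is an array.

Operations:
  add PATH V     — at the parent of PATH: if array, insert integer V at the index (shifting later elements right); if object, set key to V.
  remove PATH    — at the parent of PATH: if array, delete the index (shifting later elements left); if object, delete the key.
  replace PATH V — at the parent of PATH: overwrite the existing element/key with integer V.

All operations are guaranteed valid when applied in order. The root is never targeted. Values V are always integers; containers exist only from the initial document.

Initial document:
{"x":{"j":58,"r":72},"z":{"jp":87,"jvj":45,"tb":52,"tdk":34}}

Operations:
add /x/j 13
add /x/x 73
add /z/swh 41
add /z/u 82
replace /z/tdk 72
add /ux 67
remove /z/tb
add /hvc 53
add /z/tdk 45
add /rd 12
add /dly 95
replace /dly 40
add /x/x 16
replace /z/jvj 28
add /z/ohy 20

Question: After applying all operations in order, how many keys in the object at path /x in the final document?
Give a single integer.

After op 1 (add /x/j 13): {"x":{"j":13,"r":72},"z":{"jp":87,"jvj":45,"tb":52,"tdk":34}}
After op 2 (add /x/x 73): {"x":{"j":13,"r":72,"x":73},"z":{"jp":87,"jvj":45,"tb":52,"tdk":34}}
After op 3 (add /z/swh 41): {"x":{"j":13,"r":72,"x":73},"z":{"jp":87,"jvj":45,"swh":41,"tb":52,"tdk":34}}
After op 4 (add /z/u 82): {"x":{"j":13,"r":72,"x":73},"z":{"jp":87,"jvj":45,"swh":41,"tb":52,"tdk":34,"u":82}}
After op 5 (replace /z/tdk 72): {"x":{"j":13,"r":72,"x":73},"z":{"jp":87,"jvj":45,"swh":41,"tb":52,"tdk":72,"u":82}}
After op 6 (add /ux 67): {"ux":67,"x":{"j":13,"r":72,"x":73},"z":{"jp":87,"jvj":45,"swh":41,"tb":52,"tdk":72,"u":82}}
After op 7 (remove /z/tb): {"ux":67,"x":{"j":13,"r":72,"x":73},"z":{"jp":87,"jvj":45,"swh":41,"tdk":72,"u":82}}
After op 8 (add /hvc 53): {"hvc":53,"ux":67,"x":{"j":13,"r":72,"x":73},"z":{"jp":87,"jvj":45,"swh":41,"tdk":72,"u":82}}
After op 9 (add /z/tdk 45): {"hvc":53,"ux":67,"x":{"j":13,"r":72,"x":73},"z":{"jp":87,"jvj":45,"swh":41,"tdk":45,"u":82}}
After op 10 (add /rd 12): {"hvc":53,"rd":12,"ux":67,"x":{"j":13,"r":72,"x":73},"z":{"jp":87,"jvj":45,"swh":41,"tdk":45,"u":82}}
After op 11 (add /dly 95): {"dly":95,"hvc":53,"rd":12,"ux":67,"x":{"j":13,"r":72,"x":73},"z":{"jp":87,"jvj":45,"swh":41,"tdk":45,"u":82}}
After op 12 (replace /dly 40): {"dly":40,"hvc":53,"rd":12,"ux":67,"x":{"j":13,"r":72,"x":73},"z":{"jp":87,"jvj":45,"swh":41,"tdk":45,"u":82}}
After op 13 (add /x/x 16): {"dly":40,"hvc":53,"rd":12,"ux":67,"x":{"j":13,"r":72,"x":16},"z":{"jp":87,"jvj":45,"swh":41,"tdk":45,"u":82}}
After op 14 (replace /z/jvj 28): {"dly":40,"hvc":53,"rd":12,"ux":67,"x":{"j":13,"r":72,"x":16},"z":{"jp":87,"jvj":28,"swh":41,"tdk":45,"u":82}}
After op 15 (add /z/ohy 20): {"dly":40,"hvc":53,"rd":12,"ux":67,"x":{"j":13,"r":72,"x":16},"z":{"jp":87,"jvj":28,"ohy":20,"swh":41,"tdk":45,"u":82}}
Size at path /x: 3

Answer: 3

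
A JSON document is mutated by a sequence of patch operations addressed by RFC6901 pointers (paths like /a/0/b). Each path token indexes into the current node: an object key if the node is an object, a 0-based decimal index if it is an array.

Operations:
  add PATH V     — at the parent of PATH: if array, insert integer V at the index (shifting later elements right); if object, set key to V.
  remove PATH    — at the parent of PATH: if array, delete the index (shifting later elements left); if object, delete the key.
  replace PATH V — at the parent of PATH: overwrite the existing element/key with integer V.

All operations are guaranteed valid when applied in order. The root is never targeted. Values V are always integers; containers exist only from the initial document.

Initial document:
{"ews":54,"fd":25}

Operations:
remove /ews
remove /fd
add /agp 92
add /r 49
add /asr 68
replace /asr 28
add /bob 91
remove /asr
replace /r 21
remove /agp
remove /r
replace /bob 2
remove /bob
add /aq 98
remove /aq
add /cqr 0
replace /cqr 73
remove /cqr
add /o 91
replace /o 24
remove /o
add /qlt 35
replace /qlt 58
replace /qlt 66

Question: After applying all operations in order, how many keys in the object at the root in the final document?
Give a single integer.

After op 1 (remove /ews): {"fd":25}
After op 2 (remove /fd): {}
After op 3 (add /agp 92): {"agp":92}
After op 4 (add /r 49): {"agp":92,"r":49}
After op 5 (add /asr 68): {"agp":92,"asr":68,"r":49}
After op 6 (replace /asr 28): {"agp":92,"asr":28,"r":49}
After op 7 (add /bob 91): {"agp":92,"asr":28,"bob":91,"r":49}
After op 8 (remove /asr): {"agp":92,"bob":91,"r":49}
After op 9 (replace /r 21): {"agp":92,"bob":91,"r":21}
After op 10 (remove /agp): {"bob":91,"r":21}
After op 11 (remove /r): {"bob":91}
After op 12 (replace /bob 2): {"bob":2}
After op 13 (remove /bob): {}
After op 14 (add /aq 98): {"aq":98}
After op 15 (remove /aq): {}
After op 16 (add /cqr 0): {"cqr":0}
After op 17 (replace /cqr 73): {"cqr":73}
After op 18 (remove /cqr): {}
After op 19 (add /o 91): {"o":91}
After op 20 (replace /o 24): {"o":24}
After op 21 (remove /o): {}
After op 22 (add /qlt 35): {"qlt":35}
After op 23 (replace /qlt 58): {"qlt":58}
After op 24 (replace /qlt 66): {"qlt":66}
Size at the root: 1

Answer: 1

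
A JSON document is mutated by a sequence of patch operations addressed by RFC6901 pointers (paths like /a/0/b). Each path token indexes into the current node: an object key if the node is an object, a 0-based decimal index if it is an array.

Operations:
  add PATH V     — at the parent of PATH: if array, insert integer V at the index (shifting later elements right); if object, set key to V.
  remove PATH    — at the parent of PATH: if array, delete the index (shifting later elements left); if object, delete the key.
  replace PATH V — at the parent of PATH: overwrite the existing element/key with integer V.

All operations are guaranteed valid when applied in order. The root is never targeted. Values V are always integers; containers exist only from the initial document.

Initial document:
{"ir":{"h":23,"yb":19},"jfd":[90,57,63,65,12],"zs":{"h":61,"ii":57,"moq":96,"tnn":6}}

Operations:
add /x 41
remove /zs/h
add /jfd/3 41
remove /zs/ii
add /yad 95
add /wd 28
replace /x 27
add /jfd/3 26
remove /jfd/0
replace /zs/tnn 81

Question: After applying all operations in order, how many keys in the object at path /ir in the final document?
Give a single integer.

Answer: 2

Derivation:
After op 1 (add /x 41): {"ir":{"h":23,"yb":19},"jfd":[90,57,63,65,12],"x":41,"zs":{"h":61,"ii":57,"moq":96,"tnn":6}}
After op 2 (remove /zs/h): {"ir":{"h":23,"yb":19},"jfd":[90,57,63,65,12],"x":41,"zs":{"ii":57,"moq":96,"tnn":6}}
After op 3 (add /jfd/3 41): {"ir":{"h":23,"yb":19},"jfd":[90,57,63,41,65,12],"x":41,"zs":{"ii":57,"moq":96,"tnn":6}}
After op 4 (remove /zs/ii): {"ir":{"h":23,"yb":19},"jfd":[90,57,63,41,65,12],"x":41,"zs":{"moq":96,"tnn":6}}
After op 5 (add /yad 95): {"ir":{"h":23,"yb":19},"jfd":[90,57,63,41,65,12],"x":41,"yad":95,"zs":{"moq":96,"tnn":6}}
After op 6 (add /wd 28): {"ir":{"h":23,"yb":19},"jfd":[90,57,63,41,65,12],"wd":28,"x":41,"yad":95,"zs":{"moq":96,"tnn":6}}
After op 7 (replace /x 27): {"ir":{"h":23,"yb":19},"jfd":[90,57,63,41,65,12],"wd":28,"x":27,"yad":95,"zs":{"moq":96,"tnn":6}}
After op 8 (add /jfd/3 26): {"ir":{"h":23,"yb":19},"jfd":[90,57,63,26,41,65,12],"wd":28,"x":27,"yad":95,"zs":{"moq":96,"tnn":6}}
After op 9 (remove /jfd/0): {"ir":{"h":23,"yb":19},"jfd":[57,63,26,41,65,12],"wd":28,"x":27,"yad":95,"zs":{"moq":96,"tnn":6}}
After op 10 (replace /zs/tnn 81): {"ir":{"h":23,"yb":19},"jfd":[57,63,26,41,65,12],"wd":28,"x":27,"yad":95,"zs":{"moq":96,"tnn":81}}
Size at path /ir: 2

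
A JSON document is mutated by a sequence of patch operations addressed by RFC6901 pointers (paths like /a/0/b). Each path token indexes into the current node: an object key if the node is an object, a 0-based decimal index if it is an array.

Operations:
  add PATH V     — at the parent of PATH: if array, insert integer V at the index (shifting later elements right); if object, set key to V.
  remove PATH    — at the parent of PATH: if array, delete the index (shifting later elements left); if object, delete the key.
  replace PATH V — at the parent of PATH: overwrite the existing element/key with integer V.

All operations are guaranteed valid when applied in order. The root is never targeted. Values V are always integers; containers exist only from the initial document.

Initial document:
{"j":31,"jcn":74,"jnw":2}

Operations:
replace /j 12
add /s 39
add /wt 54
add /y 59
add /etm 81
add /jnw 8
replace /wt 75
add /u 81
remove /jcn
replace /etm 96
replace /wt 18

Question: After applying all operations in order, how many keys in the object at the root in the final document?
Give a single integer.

Answer: 7

Derivation:
After op 1 (replace /j 12): {"j":12,"jcn":74,"jnw":2}
After op 2 (add /s 39): {"j":12,"jcn":74,"jnw":2,"s":39}
After op 3 (add /wt 54): {"j":12,"jcn":74,"jnw":2,"s":39,"wt":54}
After op 4 (add /y 59): {"j":12,"jcn":74,"jnw":2,"s":39,"wt":54,"y":59}
After op 5 (add /etm 81): {"etm":81,"j":12,"jcn":74,"jnw":2,"s":39,"wt":54,"y":59}
After op 6 (add /jnw 8): {"etm":81,"j":12,"jcn":74,"jnw":8,"s":39,"wt":54,"y":59}
After op 7 (replace /wt 75): {"etm":81,"j":12,"jcn":74,"jnw":8,"s":39,"wt":75,"y":59}
After op 8 (add /u 81): {"etm":81,"j":12,"jcn":74,"jnw":8,"s":39,"u":81,"wt":75,"y":59}
After op 9 (remove /jcn): {"etm":81,"j":12,"jnw":8,"s":39,"u":81,"wt":75,"y":59}
After op 10 (replace /etm 96): {"etm":96,"j":12,"jnw":8,"s":39,"u":81,"wt":75,"y":59}
After op 11 (replace /wt 18): {"etm":96,"j":12,"jnw":8,"s":39,"u":81,"wt":18,"y":59}
Size at the root: 7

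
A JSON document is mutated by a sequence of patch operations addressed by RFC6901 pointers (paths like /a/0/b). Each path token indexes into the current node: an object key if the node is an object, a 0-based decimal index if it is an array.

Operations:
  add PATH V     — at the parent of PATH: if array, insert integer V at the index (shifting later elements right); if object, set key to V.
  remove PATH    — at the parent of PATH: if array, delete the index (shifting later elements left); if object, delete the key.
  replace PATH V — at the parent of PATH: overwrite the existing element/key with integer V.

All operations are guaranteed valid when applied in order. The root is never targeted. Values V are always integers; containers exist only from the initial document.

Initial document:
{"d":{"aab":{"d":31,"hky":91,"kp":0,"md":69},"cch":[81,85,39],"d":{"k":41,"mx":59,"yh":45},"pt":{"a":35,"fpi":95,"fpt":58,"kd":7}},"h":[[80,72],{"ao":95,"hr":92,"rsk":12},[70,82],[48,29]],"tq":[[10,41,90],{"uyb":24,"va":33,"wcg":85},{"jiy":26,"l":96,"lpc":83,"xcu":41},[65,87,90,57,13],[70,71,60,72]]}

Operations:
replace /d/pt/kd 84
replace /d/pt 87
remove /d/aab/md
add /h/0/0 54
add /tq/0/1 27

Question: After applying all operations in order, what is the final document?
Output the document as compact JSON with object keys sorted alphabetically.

After op 1 (replace /d/pt/kd 84): {"d":{"aab":{"d":31,"hky":91,"kp":0,"md":69},"cch":[81,85,39],"d":{"k":41,"mx":59,"yh":45},"pt":{"a":35,"fpi":95,"fpt":58,"kd":84}},"h":[[80,72],{"ao":95,"hr":92,"rsk":12},[70,82],[48,29]],"tq":[[10,41,90],{"uyb":24,"va":33,"wcg":85},{"jiy":26,"l":96,"lpc":83,"xcu":41},[65,87,90,57,13],[70,71,60,72]]}
After op 2 (replace /d/pt 87): {"d":{"aab":{"d":31,"hky":91,"kp":0,"md":69},"cch":[81,85,39],"d":{"k":41,"mx":59,"yh":45},"pt":87},"h":[[80,72],{"ao":95,"hr":92,"rsk":12},[70,82],[48,29]],"tq":[[10,41,90],{"uyb":24,"va":33,"wcg":85},{"jiy":26,"l":96,"lpc":83,"xcu":41},[65,87,90,57,13],[70,71,60,72]]}
After op 3 (remove /d/aab/md): {"d":{"aab":{"d":31,"hky":91,"kp":0},"cch":[81,85,39],"d":{"k":41,"mx":59,"yh":45},"pt":87},"h":[[80,72],{"ao":95,"hr":92,"rsk":12},[70,82],[48,29]],"tq":[[10,41,90],{"uyb":24,"va":33,"wcg":85},{"jiy":26,"l":96,"lpc":83,"xcu":41},[65,87,90,57,13],[70,71,60,72]]}
After op 4 (add /h/0/0 54): {"d":{"aab":{"d":31,"hky":91,"kp":0},"cch":[81,85,39],"d":{"k":41,"mx":59,"yh":45},"pt":87},"h":[[54,80,72],{"ao":95,"hr":92,"rsk":12},[70,82],[48,29]],"tq":[[10,41,90],{"uyb":24,"va":33,"wcg":85},{"jiy":26,"l":96,"lpc":83,"xcu":41},[65,87,90,57,13],[70,71,60,72]]}
After op 5 (add /tq/0/1 27): {"d":{"aab":{"d":31,"hky":91,"kp":0},"cch":[81,85,39],"d":{"k":41,"mx":59,"yh":45},"pt":87},"h":[[54,80,72],{"ao":95,"hr":92,"rsk":12},[70,82],[48,29]],"tq":[[10,27,41,90],{"uyb":24,"va":33,"wcg":85},{"jiy":26,"l":96,"lpc":83,"xcu":41},[65,87,90,57,13],[70,71,60,72]]}

Answer: {"d":{"aab":{"d":31,"hky":91,"kp":0},"cch":[81,85,39],"d":{"k":41,"mx":59,"yh":45},"pt":87},"h":[[54,80,72],{"ao":95,"hr":92,"rsk":12},[70,82],[48,29]],"tq":[[10,27,41,90],{"uyb":24,"va":33,"wcg":85},{"jiy":26,"l":96,"lpc":83,"xcu":41},[65,87,90,57,13],[70,71,60,72]]}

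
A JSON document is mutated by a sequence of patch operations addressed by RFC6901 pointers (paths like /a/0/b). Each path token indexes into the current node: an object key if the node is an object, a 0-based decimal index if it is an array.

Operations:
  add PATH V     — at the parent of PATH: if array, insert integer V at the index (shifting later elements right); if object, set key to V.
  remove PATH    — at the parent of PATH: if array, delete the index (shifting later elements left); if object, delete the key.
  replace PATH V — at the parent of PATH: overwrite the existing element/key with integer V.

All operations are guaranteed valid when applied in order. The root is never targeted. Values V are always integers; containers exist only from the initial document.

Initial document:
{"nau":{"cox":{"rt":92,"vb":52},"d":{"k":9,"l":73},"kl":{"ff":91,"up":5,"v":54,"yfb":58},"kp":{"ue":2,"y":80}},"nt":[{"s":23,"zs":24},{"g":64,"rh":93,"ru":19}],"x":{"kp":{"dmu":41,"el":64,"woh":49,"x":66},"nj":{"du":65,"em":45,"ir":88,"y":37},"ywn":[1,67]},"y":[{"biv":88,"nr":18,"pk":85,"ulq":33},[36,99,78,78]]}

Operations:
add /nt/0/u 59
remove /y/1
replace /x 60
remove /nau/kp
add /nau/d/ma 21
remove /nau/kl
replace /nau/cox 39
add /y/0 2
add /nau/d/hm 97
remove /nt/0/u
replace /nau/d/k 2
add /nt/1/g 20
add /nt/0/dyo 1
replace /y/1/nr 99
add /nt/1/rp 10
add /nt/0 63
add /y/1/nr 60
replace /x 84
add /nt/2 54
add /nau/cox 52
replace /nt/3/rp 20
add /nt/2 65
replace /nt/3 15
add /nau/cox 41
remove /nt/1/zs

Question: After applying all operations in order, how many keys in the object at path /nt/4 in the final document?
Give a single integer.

After op 1 (add /nt/0/u 59): {"nau":{"cox":{"rt":92,"vb":52},"d":{"k":9,"l":73},"kl":{"ff":91,"up":5,"v":54,"yfb":58},"kp":{"ue":2,"y":80}},"nt":[{"s":23,"u":59,"zs":24},{"g":64,"rh":93,"ru":19}],"x":{"kp":{"dmu":41,"el":64,"woh":49,"x":66},"nj":{"du":65,"em":45,"ir":88,"y":37},"ywn":[1,67]},"y":[{"biv":88,"nr":18,"pk":85,"ulq":33},[36,99,78,78]]}
After op 2 (remove /y/1): {"nau":{"cox":{"rt":92,"vb":52},"d":{"k":9,"l":73},"kl":{"ff":91,"up":5,"v":54,"yfb":58},"kp":{"ue":2,"y":80}},"nt":[{"s":23,"u":59,"zs":24},{"g":64,"rh":93,"ru":19}],"x":{"kp":{"dmu":41,"el":64,"woh":49,"x":66},"nj":{"du":65,"em":45,"ir":88,"y":37},"ywn":[1,67]},"y":[{"biv":88,"nr":18,"pk":85,"ulq":33}]}
After op 3 (replace /x 60): {"nau":{"cox":{"rt":92,"vb":52},"d":{"k":9,"l":73},"kl":{"ff":91,"up":5,"v":54,"yfb":58},"kp":{"ue":2,"y":80}},"nt":[{"s":23,"u":59,"zs":24},{"g":64,"rh":93,"ru":19}],"x":60,"y":[{"biv":88,"nr":18,"pk":85,"ulq":33}]}
After op 4 (remove /nau/kp): {"nau":{"cox":{"rt":92,"vb":52},"d":{"k":9,"l":73},"kl":{"ff":91,"up":5,"v":54,"yfb":58}},"nt":[{"s":23,"u":59,"zs":24},{"g":64,"rh":93,"ru":19}],"x":60,"y":[{"biv":88,"nr":18,"pk":85,"ulq":33}]}
After op 5 (add /nau/d/ma 21): {"nau":{"cox":{"rt":92,"vb":52},"d":{"k":9,"l":73,"ma":21},"kl":{"ff":91,"up":5,"v":54,"yfb":58}},"nt":[{"s":23,"u":59,"zs":24},{"g":64,"rh":93,"ru":19}],"x":60,"y":[{"biv":88,"nr":18,"pk":85,"ulq":33}]}
After op 6 (remove /nau/kl): {"nau":{"cox":{"rt":92,"vb":52},"d":{"k":9,"l":73,"ma":21}},"nt":[{"s":23,"u":59,"zs":24},{"g":64,"rh":93,"ru":19}],"x":60,"y":[{"biv":88,"nr":18,"pk":85,"ulq":33}]}
After op 7 (replace /nau/cox 39): {"nau":{"cox":39,"d":{"k":9,"l":73,"ma":21}},"nt":[{"s":23,"u":59,"zs":24},{"g":64,"rh":93,"ru":19}],"x":60,"y":[{"biv":88,"nr":18,"pk":85,"ulq":33}]}
After op 8 (add /y/0 2): {"nau":{"cox":39,"d":{"k":9,"l":73,"ma":21}},"nt":[{"s":23,"u":59,"zs":24},{"g":64,"rh":93,"ru":19}],"x":60,"y":[2,{"biv":88,"nr":18,"pk":85,"ulq":33}]}
After op 9 (add /nau/d/hm 97): {"nau":{"cox":39,"d":{"hm":97,"k":9,"l":73,"ma":21}},"nt":[{"s":23,"u":59,"zs":24},{"g":64,"rh":93,"ru":19}],"x":60,"y":[2,{"biv":88,"nr":18,"pk":85,"ulq":33}]}
After op 10 (remove /nt/0/u): {"nau":{"cox":39,"d":{"hm":97,"k":9,"l":73,"ma":21}},"nt":[{"s":23,"zs":24},{"g":64,"rh":93,"ru":19}],"x":60,"y":[2,{"biv":88,"nr":18,"pk":85,"ulq":33}]}
After op 11 (replace /nau/d/k 2): {"nau":{"cox":39,"d":{"hm":97,"k":2,"l":73,"ma":21}},"nt":[{"s":23,"zs":24},{"g":64,"rh":93,"ru":19}],"x":60,"y":[2,{"biv":88,"nr":18,"pk":85,"ulq":33}]}
After op 12 (add /nt/1/g 20): {"nau":{"cox":39,"d":{"hm":97,"k":2,"l":73,"ma":21}},"nt":[{"s":23,"zs":24},{"g":20,"rh":93,"ru":19}],"x":60,"y":[2,{"biv":88,"nr":18,"pk":85,"ulq":33}]}
After op 13 (add /nt/0/dyo 1): {"nau":{"cox":39,"d":{"hm":97,"k":2,"l":73,"ma":21}},"nt":[{"dyo":1,"s":23,"zs":24},{"g":20,"rh":93,"ru":19}],"x":60,"y":[2,{"biv":88,"nr":18,"pk":85,"ulq":33}]}
After op 14 (replace /y/1/nr 99): {"nau":{"cox":39,"d":{"hm":97,"k":2,"l":73,"ma":21}},"nt":[{"dyo":1,"s":23,"zs":24},{"g":20,"rh":93,"ru":19}],"x":60,"y":[2,{"biv":88,"nr":99,"pk":85,"ulq":33}]}
After op 15 (add /nt/1/rp 10): {"nau":{"cox":39,"d":{"hm":97,"k":2,"l":73,"ma":21}},"nt":[{"dyo":1,"s":23,"zs":24},{"g":20,"rh":93,"rp":10,"ru":19}],"x":60,"y":[2,{"biv":88,"nr":99,"pk":85,"ulq":33}]}
After op 16 (add /nt/0 63): {"nau":{"cox":39,"d":{"hm":97,"k":2,"l":73,"ma":21}},"nt":[63,{"dyo":1,"s":23,"zs":24},{"g":20,"rh":93,"rp":10,"ru":19}],"x":60,"y":[2,{"biv":88,"nr":99,"pk":85,"ulq":33}]}
After op 17 (add /y/1/nr 60): {"nau":{"cox":39,"d":{"hm":97,"k":2,"l":73,"ma":21}},"nt":[63,{"dyo":1,"s":23,"zs":24},{"g":20,"rh":93,"rp":10,"ru":19}],"x":60,"y":[2,{"biv":88,"nr":60,"pk":85,"ulq":33}]}
After op 18 (replace /x 84): {"nau":{"cox":39,"d":{"hm":97,"k":2,"l":73,"ma":21}},"nt":[63,{"dyo":1,"s":23,"zs":24},{"g":20,"rh":93,"rp":10,"ru":19}],"x":84,"y":[2,{"biv":88,"nr":60,"pk":85,"ulq":33}]}
After op 19 (add /nt/2 54): {"nau":{"cox":39,"d":{"hm":97,"k":2,"l":73,"ma":21}},"nt":[63,{"dyo":1,"s":23,"zs":24},54,{"g":20,"rh":93,"rp":10,"ru":19}],"x":84,"y":[2,{"biv":88,"nr":60,"pk":85,"ulq":33}]}
After op 20 (add /nau/cox 52): {"nau":{"cox":52,"d":{"hm":97,"k":2,"l":73,"ma":21}},"nt":[63,{"dyo":1,"s":23,"zs":24},54,{"g":20,"rh":93,"rp":10,"ru":19}],"x":84,"y":[2,{"biv":88,"nr":60,"pk":85,"ulq":33}]}
After op 21 (replace /nt/3/rp 20): {"nau":{"cox":52,"d":{"hm":97,"k":2,"l":73,"ma":21}},"nt":[63,{"dyo":1,"s":23,"zs":24},54,{"g":20,"rh":93,"rp":20,"ru":19}],"x":84,"y":[2,{"biv":88,"nr":60,"pk":85,"ulq":33}]}
After op 22 (add /nt/2 65): {"nau":{"cox":52,"d":{"hm":97,"k":2,"l":73,"ma":21}},"nt":[63,{"dyo":1,"s":23,"zs":24},65,54,{"g":20,"rh":93,"rp":20,"ru":19}],"x":84,"y":[2,{"biv":88,"nr":60,"pk":85,"ulq":33}]}
After op 23 (replace /nt/3 15): {"nau":{"cox":52,"d":{"hm":97,"k":2,"l":73,"ma":21}},"nt":[63,{"dyo":1,"s":23,"zs":24},65,15,{"g":20,"rh":93,"rp":20,"ru":19}],"x":84,"y":[2,{"biv":88,"nr":60,"pk":85,"ulq":33}]}
After op 24 (add /nau/cox 41): {"nau":{"cox":41,"d":{"hm":97,"k":2,"l":73,"ma":21}},"nt":[63,{"dyo":1,"s":23,"zs":24},65,15,{"g":20,"rh":93,"rp":20,"ru":19}],"x":84,"y":[2,{"biv":88,"nr":60,"pk":85,"ulq":33}]}
After op 25 (remove /nt/1/zs): {"nau":{"cox":41,"d":{"hm":97,"k":2,"l":73,"ma":21}},"nt":[63,{"dyo":1,"s":23},65,15,{"g":20,"rh":93,"rp":20,"ru":19}],"x":84,"y":[2,{"biv":88,"nr":60,"pk":85,"ulq":33}]}
Size at path /nt/4: 4

Answer: 4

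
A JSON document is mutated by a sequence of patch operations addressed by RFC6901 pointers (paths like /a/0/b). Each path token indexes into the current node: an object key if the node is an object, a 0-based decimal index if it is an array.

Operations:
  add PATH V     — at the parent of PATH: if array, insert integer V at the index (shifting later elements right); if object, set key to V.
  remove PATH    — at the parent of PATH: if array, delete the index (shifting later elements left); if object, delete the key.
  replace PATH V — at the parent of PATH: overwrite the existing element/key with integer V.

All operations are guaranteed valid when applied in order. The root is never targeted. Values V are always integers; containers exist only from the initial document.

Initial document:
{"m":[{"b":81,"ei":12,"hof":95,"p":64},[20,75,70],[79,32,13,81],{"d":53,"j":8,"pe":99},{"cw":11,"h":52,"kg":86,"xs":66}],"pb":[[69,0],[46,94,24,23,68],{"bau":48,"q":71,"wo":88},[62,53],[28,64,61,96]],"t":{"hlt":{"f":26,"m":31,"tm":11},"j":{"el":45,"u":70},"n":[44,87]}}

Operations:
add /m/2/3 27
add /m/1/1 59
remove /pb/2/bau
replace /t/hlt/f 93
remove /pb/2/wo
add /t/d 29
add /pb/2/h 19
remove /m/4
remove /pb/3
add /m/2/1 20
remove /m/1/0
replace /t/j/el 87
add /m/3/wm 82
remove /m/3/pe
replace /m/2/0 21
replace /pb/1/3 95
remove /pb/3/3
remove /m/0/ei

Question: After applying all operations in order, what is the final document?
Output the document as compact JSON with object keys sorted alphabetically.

Answer: {"m":[{"b":81,"hof":95,"p":64},[59,75,70],[21,20,32,13,27,81],{"d":53,"j":8,"wm":82}],"pb":[[69,0],[46,94,24,95,68],{"h":19,"q":71},[28,64,61]],"t":{"d":29,"hlt":{"f":93,"m":31,"tm":11},"j":{"el":87,"u":70},"n":[44,87]}}

Derivation:
After op 1 (add /m/2/3 27): {"m":[{"b":81,"ei":12,"hof":95,"p":64},[20,75,70],[79,32,13,27,81],{"d":53,"j":8,"pe":99},{"cw":11,"h":52,"kg":86,"xs":66}],"pb":[[69,0],[46,94,24,23,68],{"bau":48,"q":71,"wo":88},[62,53],[28,64,61,96]],"t":{"hlt":{"f":26,"m":31,"tm":11},"j":{"el":45,"u":70},"n":[44,87]}}
After op 2 (add /m/1/1 59): {"m":[{"b":81,"ei":12,"hof":95,"p":64},[20,59,75,70],[79,32,13,27,81],{"d":53,"j":8,"pe":99},{"cw":11,"h":52,"kg":86,"xs":66}],"pb":[[69,0],[46,94,24,23,68],{"bau":48,"q":71,"wo":88},[62,53],[28,64,61,96]],"t":{"hlt":{"f":26,"m":31,"tm":11},"j":{"el":45,"u":70},"n":[44,87]}}
After op 3 (remove /pb/2/bau): {"m":[{"b":81,"ei":12,"hof":95,"p":64},[20,59,75,70],[79,32,13,27,81],{"d":53,"j":8,"pe":99},{"cw":11,"h":52,"kg":86,"xs":66}],"pb":[[69,0],[46,94,24,23,68],{"q":71,"wo":88},[62,53],[28,64,61,96]],"t":{"hlt":{"f":26,"m":31,"tm":11},"j":{"el":45,"u":70},"n":[44,87]}}
After op 4 (replace /t/hlt/f 93): {"m":[{"b":81,"ei":12,"hof":95,"p":64},[20,59,75,70],[79,32,13,27,81],{"d":53,"j":8,"pe":99},{"cw":11,"h":52,"kg":86,"xs":66}],"pb":[[69,0],[46,94,24,23,68],{"q":71,"wo":88},[62,53],[28,64,61,96]],"t":{"hlt":{"f":93,"m":31,"tm":11},"j":{"el":45,"u":70},"n":[44,87]}}
After op 5 (remove /pb/2/wo): {"m":[{"b":81,"ei":12,"hof":95,"p":64},[20,59,75,70],[79,32,13,27,81],{"d":53,"j":8,"pe":99},{"cw":11,"h":52,"kg":86,"xs":66}],"pb":[[69,0],[46,94,24,23,68],{"q":71},[62,53],[28,64,61,96]],"t":{"hlt":{"f":93,"m":31,"tm":11},"j":{"el":45,"u":70},"n":[44,87]}}
After op 6 (add /t/d 29): {"m":[{"b":81,"ei":12,"hof":95,"p":64},[20,59,75,70],[79,32,13,27,81],{"d":53,"j":8,"pe":99},{"cw":11,"h":52,"kg":86,"xs":66}],"pb":[[69,0],[46,94,24,23,68],{"q":71},[62,53],[28,64,61,96]],"t":{"d":29,"hlt":{"f":93,"m":31,"tm":11},"j":{"el":45,"u":70},"n":[44,87]}}
After op 7 (add /pb/2/h 19): {"m":[{"b":81,"ei":12,"hof":95,"p":64},[20,59,75,70],[79,32,13,27,81],{"d":53,"j":8,"pe":99},{"cw":11,"h":52,"kg":86,"xs":66}],"pb":[[69,0],[46,94,24,23,68],{"h":19,"q":71},[62,53],[28,64,61,96]],"t":{"d":29,"hlt":{"f":93,"m":31,"tm":11},"j":{"el":45,"u":70},"n":[44,87]}}
After op 8 (remove /m/4): {"m":[{"b":81,"ei":12,"hof":95,"p":64},[20,59,75,70],[79,32,13,27,81],{"d":53,"j":8,"pe":99}],"pb":[[69,0],[46,94,24,23,68],{"h":19,"q":71},[62,53],[28,64,61,96]],"t":{"d":29,"hlt":{"f":93,"m":31,"tm":11},"j":{"el":45,"u":70},"n":[44,87]}}
After op 9 (remove /pb/3): {"m":[{"b":81,"ei":12,"hof":95,"p":64},[20,59,75,70],[79,32,13,27,81],{"d":53,"j":8,"pe":99}],"pb":[[69,0],[46,94,24,23,68],{"h":19,"q":71},[28,64,61,96]],"t":{"d":29,"hlt":{"f":93,"m":31,"tm":11},"j":{"el":45,"u":70},"n":[44,87]}}
After op 10 (add /m/2/1 20): {"m":[{"b":81,"ei":12,"hof":95,"p":64},[20,59,75,70],[79,20,32,13,27,81],{"d":53,"j":8,"pe":99}],"pb":[[69,0],[46,94,24,23,68],{"h":19,"q":71},[28,64,61,96]],"t":{"d":29,"hlt":{"f":93,"m":31,"tm":11},"j":{"el":45,"u":70},"n":[44,87]}}
After op 11 (remove /m/1/0): {"m":[{"b":81,"ei":12,"hof":95,"p":64},[59,75,70],[79,20,32,13,27,81],{"d":53,"j":8,"pe":99}],"pb":[[69,0],[46,94,24,23,68],{"h":19,"q":71},[28,64,61,96]],"t":{"d":29,"hlt":{"f":93,"m":31,"tm":11},"j":{"el":45,"u":70},"n":[44,87]}}
After op 12 (replace /t/j/el 87): {"m":[{"b":81,"ei":12,"hof":95,"p":64},[59,75,70],[79,20,32,13,27,81],{"d":53,"j":8,"pe":99}],"pb":[[69,0],[46,94,24,23,68],{"h":19,"q":71},[28,64,61,96]],"t":{"d":29,"hlt":{"f":93,"m":31,"tm":11},"j":{"el":87,"u":70},"n":[44,87]}}
After op 13 (add /m/3/wm 82): {"m":[{"b":81,"ei":12,"hof":95,"p":64},[59,75,70],[79,20,32,13,27,81],{"d":53,"j":8,"pe":99,"wm":82}],"pb":[[69,0],[46,94,24,23,68],{"h":19,"q":71},[28,64,61,96]],"t":{"d":29,"hlt":{"f":93,"m":31,"tm":11},"j":{"el":87,"u":70},"n":[44,87]}}
After op 14 (remove /m/3/pe): {"m":[{"b":81,"ei":12,"hof":95,"p":64},[59,75,70],[79,20,32,13,27,81],{"d":53,"j":8,"wm":82}],"pb":[[69,0],[46,94,24,23,68],{"h":19,"q":71},[28,64,61,96]],"t":{"d":29,"hlt":{"f":93,"m":31,"tm":11},"j":{"el":87,"u":70},"n":[44,87]}}
After op 15 (replace /m/2/0 21): {"m":[{"b":81,"ei":12,"hof":95,"p":64},[59,75,70],[21,20,32,13,27,81],{"d":53,"j":8,"wm":82}],"pb":[[69,0],[46,94,24,23,68],{"h":19,"q":71},[28,64,61,96]],"t":{"d":29,"hlt":{"f":93,"m":31,"tm":11},"j":{"el":87,"u":70},"n":[44,87]}}
After op 16 (replace /pb/1/3 95): {"m":[{"b":81,"ei":12,"hof":95,"p":64},[59,75,70],[21,20,32,13,27,81],{"d":53,"j":8,"wm":82}],"pb":[[69,0],[46,94,24,95,68],{"h":19,"q":71},[28,64,61,96]],"t":{"d":29,"hlt":{"f":93,"m":31,"tm":11},"j":{"el":87,"u":70},"n":[44,87]}}
After op 17 (remove /pb/3/3): {"m":[{"b":81,"ei":12,"hof":95,"p":64},[59,75,70],[21,20,32,13,27,81],{"d":53,"j":8,"wm":82}],"pb":[[69,0],[46,94,24,95,68],{"h":19,"q":71},[28,64,61]],"t":{"d":29,"hlt":{"f":93,"m":31,"tm":11},"j":{"el":87,"u":70},"n":[44,87]}}
After op 18 (remove /m/0/ei): {"m":[{"b":81,"hof":95,"p":64},[59,75,70],[21,20,32,13,27,81],{"d":53,"j":8,"wm":82}],"pb":[[69,0],[46,94,24,95,68],{"h":19,"q":71},[28,64,61]],"t":{"d":29,"hlt":{"f":93,"m":31,"tm":11},"j":{"el":87,"u":70},"n":[44,87]}}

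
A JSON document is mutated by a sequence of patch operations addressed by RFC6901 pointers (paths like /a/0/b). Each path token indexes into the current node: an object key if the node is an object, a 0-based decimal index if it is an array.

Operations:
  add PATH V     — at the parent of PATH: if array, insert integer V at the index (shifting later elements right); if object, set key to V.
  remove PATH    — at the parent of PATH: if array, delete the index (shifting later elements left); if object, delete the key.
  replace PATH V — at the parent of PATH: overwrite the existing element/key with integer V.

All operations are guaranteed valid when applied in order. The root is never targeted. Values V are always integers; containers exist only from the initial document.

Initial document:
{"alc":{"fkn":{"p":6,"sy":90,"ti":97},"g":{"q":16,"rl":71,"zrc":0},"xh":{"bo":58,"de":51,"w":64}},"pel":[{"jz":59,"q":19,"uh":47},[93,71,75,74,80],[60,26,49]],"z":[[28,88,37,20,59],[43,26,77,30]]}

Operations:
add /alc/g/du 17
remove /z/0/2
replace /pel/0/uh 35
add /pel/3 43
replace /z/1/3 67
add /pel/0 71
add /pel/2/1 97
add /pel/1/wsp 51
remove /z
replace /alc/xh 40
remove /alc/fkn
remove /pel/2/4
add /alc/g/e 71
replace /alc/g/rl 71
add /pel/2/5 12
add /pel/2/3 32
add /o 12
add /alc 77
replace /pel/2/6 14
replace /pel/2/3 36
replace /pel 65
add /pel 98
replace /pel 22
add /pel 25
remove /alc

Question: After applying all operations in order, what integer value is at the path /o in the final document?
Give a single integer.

Answer: 12

Derivation:
After op 1 (add /alc/g/du 17): {"alc":{"fkn":{"p":6,"sy":90,"ti":97},"g":{"du":17,"q":16,"rl":71,"zrc":0},"xh":{"bo":58,"de":51,"w":64}},"pel":[{"jz":59,"q":19,"uh":47},[93,71,75,74,80],[60,26,49]],"z":[[28,88,37,20,59],[43,26,77,30]]}
After op 2 (remove /z/0/2): {"alc":{"fkn":{"p":6,"sy":90,"ti":97},"g":{"du":17,"q":16,"rl":71,"zrc":0},"xh":{"bo":58,"de":51,"w":64}},"pel":[{"jz":59,"q":19,"uh":47},[93,71,75,74,80],[60,26,49]],"z":[[28,88,20,59],[43,26,77,30]]}
After op 3 (replace /pel/0/uh 35): {"alc":{"fkn":{"p":6,"sy":90,"ti":97},"g":{"du":17,"q":16,"rl":71,"zrc":0},"xh":{"bo":58,"de":51,"w":64}},"pel":[{"jz":59,"q":19,"uh":35},[93,71,75,74,80],[60,26,49]],"z":[[28,88,20,59],[43,26,77,30]]}
After op 4 (add /pel/3 43): {"alc":{"fkn":{"p":6,"sy":90,"ti":97},"g":{"du":17,"q":16,"rl":71,"zrc":0},"xh":{"bo":58,"de":51,"w":64}},"pel":[{"jz":59,"q":19,"uh":35},[93,71,75,74,80],[60,26,49],43],"z":[[28,88,20,59],[43,26,77,30]]}
After op 5 (replace /z/1/3 67): {"alc":{"fkn":{"p":6,"sy":90,"ti":97},"g":{"du":17,"q":16,"rl":71,"zrc":0},"xh":{"bo":58,"de":51,"w":64}},"pel":[{"jz":59,"q":19,"uh":35},[93,71,75,74,80],[60,26,49],43],"z":[[28,88,20,59],[43,26,77,67]]}
After op 6 (add /pel/0 71): {"alc":{"fkn":{"p":6,"sy":90,"ti":97},"g":{"du":17,"q":16,"rl":71,"zrc":0},"xh":{"bo":58,"de":51,"w":64}},"pel":[71,{"jz":59,"q":19,"uh":35},[93,71,75,74,80],[60,26,49],43],"z":[[28,88,20,59],[43,26,77,67]]}
After op 7 (add /pel/2/1 97): {"alc":{"fkn":{"p":6,"sy":90,"ti":97},"g":{"du":17,"q":16,"rl":71,"zrc":0},"xh":{"bo":58,"de":51,"w":64}},"pel":[71,{"jz":59,"q":19,"uh":35},[93,97,71,75,74,80],[60,26,49],43],"z":[[28,88,20,59],[43,26,77,67]]}
After op 8 (add /pel/1/wsp 51): {"alc":{"fkn":{"p":6,"sy":90,"ti":97},"g":{"du":17,"q":16,"rl":71,"zrc":0},"xh":{"bo":58,"de":51,"w":64}},"pel":[71,{"jz":59,"q":19,"uh":35,"wsp":51},[93,97,71,75,74,80],[60,26,49],43],"z":[[28,88,20,59],[43,26,77,67]]}
After op 9 (remove /z): {"alc":{"fkn":{"p":6,"sy":90,"ti":97},"g":{"du":17,"q":16,"rl":71,"zrc":0},"xh":{"bo":58,"de":51,"w":64}},"pel":[71,{"jz":59,"q":19,"uh":35,"wsp":51},[93,97,71,75,74,80],[60,26,49],43]}
After op 10 (replace /alc/xh 40): {"alc":{"fkn":{"p":6,"sy":90,"ti":97},"g":{"du":17,"q":16,"rl":71,"zrc":0},"xh":40},"pel":[71,{"jz":59,"q":19,"uh":35,"wsp":51},[93,97,71,75,74,80],[60,26,49],43]}
After op 11 (remove /alc/fkn): {"alc":{"g":{"du":17,"q":16,"rl":71,"zrc":0},"xh":40},"pel":[71,{"jz":59,"q":19,"uh":35,"wsp":51},[93,97,71,75,74,80],[60,26,49],43]}
After op 12 (remove /pel/2/4): {"alc":{"g":{"du":17,"q":16,"rl":71,"zrc":0},"xh":40},"pel":[71,{"jz":59,"q":19,"uh":35,"wsp":51},[93,97,71,75,80],[60,26,49],43]}
After op 13 (add /alc/g/e 71): {"alc":{"g":{"du":17,"e":71,"q":16,"rl":71,"zrc":0},"xh":40},"pel":[71,{"jz":59,"q":19,"uh":35,"wsp":51},[93,97,71,75,80],[60,26,49],43]}
After op 14 (replace /alc/g/rl 71): {"alc":{"g":{"du":17,"e":71,"q":16,"rl":71,"zrc":0},"xh":40},"pel":[71,{"jz":59,"q":19,"uh":35,"wsp":51},[93,97,71,75,80],[60,26,49],43]}
After op 15 (add /pel/2/5 12): {"alc":{"g":{"du":17,"e":71,"q":16,"rl":71,"zrc":0},"xh":40},"pel":[71,{"jz":59,"q":19,"uh":35,"wsp":51},[93,97,71,75,80,12],[60,26,49],43]}
After op 16 (add /pel/2/3 32): {"alc":{"g":{"du":17,"e":71,"q":16,"rl":71,"zrc":0},"xh":40},"pel":[71,{"jz":59,"q":19,"uh":35,"wsp":51},[93,97,71,32,75,80,12],[60,26,49],43]}
After op 17 (add /o 12): {"alc":{"g":{"du":17,"e":71,"q":16,"rl":71,"zrc":0},"xh":40},"o":12,"pel":[71,{"jz":59,"q":19,"uh":35,"wsp":51},[93,97,71,32,75,80,12],[60,26,49],43]}
After op 18 (add /alc 77): {"alc":77,"o":12,"pel":[71,{"jz":59,"q":19,"uh":35,"wsp":51},[93,97,71,32,75,80,12],[60,26,49],43]}
After op 19 (replace /pel/2/6 14): {"alc":77,"o":12,"pel":[71,{"jz":59,"q":19,"uh":35,"wsp":51},[93,97,71,32,75,80,14],[60,26,49],43]}
After op 20 (replace /pel/2/3 36): {"alc":77,"o":12,"pel":[71,{"jz":59,"q":19,"uh":35,"wsp":51},[93,97,71,36,75,80,14],[60,26,49],43]}
After op 21 (replace /pel 65): {"alc":77,"o":12,"pel":65}
After op 22 (add /pel 98): {"alc":77,"o":12,"pel":98}
After op 23 (replace /pel 22): {"alc":77,"o":12,"pel":22}
After op 24 (add /pel 25): {"alc":77,"o":12,"pel":25}
After op 25 (remove /alc): {"o":12,"pel":25}
Value at /o: 12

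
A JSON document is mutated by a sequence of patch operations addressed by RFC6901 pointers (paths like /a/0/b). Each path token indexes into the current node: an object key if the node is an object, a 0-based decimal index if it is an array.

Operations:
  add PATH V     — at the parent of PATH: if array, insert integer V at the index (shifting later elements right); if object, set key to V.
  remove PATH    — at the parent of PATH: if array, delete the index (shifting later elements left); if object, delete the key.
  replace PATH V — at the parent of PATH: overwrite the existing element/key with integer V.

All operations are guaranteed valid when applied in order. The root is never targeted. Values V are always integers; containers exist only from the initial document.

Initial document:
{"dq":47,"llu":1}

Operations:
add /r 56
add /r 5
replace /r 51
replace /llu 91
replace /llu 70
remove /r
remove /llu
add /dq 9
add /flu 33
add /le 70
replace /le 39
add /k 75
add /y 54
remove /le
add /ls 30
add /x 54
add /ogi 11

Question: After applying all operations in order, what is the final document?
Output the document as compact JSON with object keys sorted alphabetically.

After op 1 (add /r 56): {"dq":47,"llu":1,"r":56}
After op 2 (add /r 5): {"dq":47,"llu":1,"r":5}
After op 3 (replace /r 51): {"dq":47,"llu":1,"r":51}
After op 4 (replace /llu 91): {"dq":47,"llu":91,"r":51}
After op 5 (replace /llu 70): {"dq":47,"llu":70,"r":51}
After op 6 (remove /r): {"dq":47,"llu":70}
After op 7 (remove /llu): {"dq":47}
After op 8 (add /dq 9): {"dq":9}
After op 9 (add /flu 33): {"dq":9,"flu":33}
After op 10 (add /le 70): {"dq":9,"flu":33,"le":70}
After op 11 (replace /le 39): {"dq":9,"flu":33,"le":39}
After op 12 (add /k 75): {"dq":9,"flu":33,"k":75,"le":39}
After op 13 (add /y 54): {"dq":9,"flu":33,"k":75,"le":39,"y":54}
After op 14 (remove /le): {"dq":9,"flu":33,"k":75,"y":54}
After op 15 (add /ls 30): {"dq":9,"flu":33,"k":75,"ls":30,"y":54}
After op 16 (add /x 54): {"dq":9,"flu":33,"k":75,"ls":30,"x":54,"y":54}
After op 17 (add /ogi 11): {"dq":9,"flu":33,"k":75,"ls":30,"ogi":11,"x":54,"y":54}

Answer: {"dq":9,"flu":33,"k":75,"ls":30,"ogi":11,"x":54,"y":54}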